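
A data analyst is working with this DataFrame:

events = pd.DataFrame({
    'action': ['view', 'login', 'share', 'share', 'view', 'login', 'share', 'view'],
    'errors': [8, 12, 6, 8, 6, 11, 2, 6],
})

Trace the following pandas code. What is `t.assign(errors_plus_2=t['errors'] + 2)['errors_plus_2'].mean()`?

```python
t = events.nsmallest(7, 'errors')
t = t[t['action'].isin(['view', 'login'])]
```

take 7 rows with smallest errors:
  action  errors
6  share       2
2  share       6
4   view       6
7   view       6
0   view       8
3  share       8
5  login      11
filter rows where action in ['view', 'login']:
  action  errors
4   view       6
7   view       6
0   view       8
5  login      11
add column errors_plus_2 = t['errors'] + 2:
  action  errors  errors_plus_2
4   view       6              8
7   view       6              8
0   view       8             10
5  login      11             13
Reading off the mean of column 'errors_plus_2', we get 9.75.

9.75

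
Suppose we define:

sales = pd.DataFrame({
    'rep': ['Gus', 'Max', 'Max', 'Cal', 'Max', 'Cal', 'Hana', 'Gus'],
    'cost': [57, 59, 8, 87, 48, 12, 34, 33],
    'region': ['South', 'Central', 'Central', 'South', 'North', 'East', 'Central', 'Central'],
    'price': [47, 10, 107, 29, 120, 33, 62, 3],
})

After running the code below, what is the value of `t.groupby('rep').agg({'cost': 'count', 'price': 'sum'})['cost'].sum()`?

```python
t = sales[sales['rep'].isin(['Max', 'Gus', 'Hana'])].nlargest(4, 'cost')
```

4

filter rows where rep in ['Max', 'Gus', 'Hana']:
    rep  cost   region  price
0   Gus    57    South     47
1   Max    59  Central     10
2   Max     8  Central    107
4   Max    48    North    120
6  Hana    34  Central     62
7   Gus    33  Central      3
take 4 rows with largest cost:
    rep  cost   region  price
1   Max    59  Central     10
0   Gus    57    South     47
4   Max    48    North    120
6  Hana    34  Central     62
group by rep: count(cost), sum(price):
      cost  price
rep              
Gus      1     47
Hana     1     62
Max      2    130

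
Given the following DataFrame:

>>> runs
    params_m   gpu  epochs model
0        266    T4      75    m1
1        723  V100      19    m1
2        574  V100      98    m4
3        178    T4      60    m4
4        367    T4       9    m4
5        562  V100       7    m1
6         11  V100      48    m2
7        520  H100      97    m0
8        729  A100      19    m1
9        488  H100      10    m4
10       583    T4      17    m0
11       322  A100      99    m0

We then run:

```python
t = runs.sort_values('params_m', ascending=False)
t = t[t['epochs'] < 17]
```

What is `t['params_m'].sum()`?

1417

sort by params_m descending:
    params_m   gpu  epochs model
8        729  A100      19    m1
1        723  V100      19    m1
10       583    T4      17    m0
2        574  V100      98    m4
5        562  V100       7    m1
7        520  H100      97    m0
9        488  H100      10    m4
4        367    T4       9    m4
11       322  A100      99    m0
0        266    T4      75    m1
3        178    T4      60    m4
6         11  V100      48    m2
filter rows where epochs < 17:
   params_m   gpu  epochs model
5       562  V100       7    m1
9       488  H100      10    m4
4       367    T4       9    m4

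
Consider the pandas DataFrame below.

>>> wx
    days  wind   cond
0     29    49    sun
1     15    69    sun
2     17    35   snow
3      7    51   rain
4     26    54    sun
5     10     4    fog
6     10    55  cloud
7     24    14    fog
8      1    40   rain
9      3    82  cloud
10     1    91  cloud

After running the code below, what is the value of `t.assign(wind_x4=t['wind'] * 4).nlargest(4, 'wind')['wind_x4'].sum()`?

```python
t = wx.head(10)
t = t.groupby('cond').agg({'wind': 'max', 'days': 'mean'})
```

948

take first 10 rows:
   days  wind   cond
0    29    49    sun
1    15    69    sun
2    17    35   snow
3     7    51   rain
4    26    54    sun
5    10     4    fog
6    10    55  cloud
7    24    14    fog
8     1    40   rain
9     3    82  cloud
group by cond: max(wind), mean(days):
       wind       days
cond                  
cloud    82   6.500000
fog      14  17.000000
rain     51   4.000000
snow     35  17.000000
sun      69  23.333333
add column wind_x4 = t['wind'] * 4:
       wind       days  wind_x4
cond                           
cloud    82   6.500000      328
fog      14  17.000000       56
rain     51   4.000000      204
snow     35  17.000000      140
sun      69  23.333333      276
take 4 rows with largest wind:
       wind       days  wind_x4
cond                           
cloud    82   6.500000      328
sun      69  23.333333      276
rain     51   4.000000      204
snow     35  17.000000      140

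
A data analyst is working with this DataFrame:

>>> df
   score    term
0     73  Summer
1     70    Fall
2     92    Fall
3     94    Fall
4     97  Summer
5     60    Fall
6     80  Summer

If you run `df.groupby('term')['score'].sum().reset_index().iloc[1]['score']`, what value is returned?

250

group by term, sum of score:
term
Fall      316
Summer    250
Name: score, dtype: int64
reset_index():
     term  score
0    Fall    316
1  Summer    250
value at position 1, column 'score' → 250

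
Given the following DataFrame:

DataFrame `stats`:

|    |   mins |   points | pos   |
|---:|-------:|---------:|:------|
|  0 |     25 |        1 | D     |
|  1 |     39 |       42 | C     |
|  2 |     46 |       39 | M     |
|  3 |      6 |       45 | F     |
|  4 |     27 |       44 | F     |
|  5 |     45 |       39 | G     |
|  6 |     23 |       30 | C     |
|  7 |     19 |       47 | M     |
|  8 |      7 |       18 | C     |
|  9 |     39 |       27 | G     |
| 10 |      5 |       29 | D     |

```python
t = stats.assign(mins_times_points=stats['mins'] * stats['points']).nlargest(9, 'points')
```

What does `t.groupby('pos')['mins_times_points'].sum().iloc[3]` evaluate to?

add column mins_times_points = stats['mins'] * stats['points']:
    mins  points pos  mins_times_points
0     25       1   D                 25
1     39      42   C               1638
2     46      39   M               1794
3      6      45   F                270
4     27      44   F               1188
5     45      39   G               1755
6     23      30   C                690
7     19      47   M                893
8      7      18   C                126
9     39      27   G               1053
10     5      29   D                145
take 9 rows with largest points:
    mins  points pos  mins_times_points
7     19      47   M                893
3      6      45   F                270
4     27      44   F               1188
1     39      42   C               1638
2     46      39   M               1794
5     45      39   G               1755
6     23      30   C                690
10     5      29   D                145
9     39      27   G               1053
group by pos, sum of mins_times_points:
pos
C    2328
D     145
F    1458
G    2808
M    2687
Name: mins_times_points, dtype: int64

2808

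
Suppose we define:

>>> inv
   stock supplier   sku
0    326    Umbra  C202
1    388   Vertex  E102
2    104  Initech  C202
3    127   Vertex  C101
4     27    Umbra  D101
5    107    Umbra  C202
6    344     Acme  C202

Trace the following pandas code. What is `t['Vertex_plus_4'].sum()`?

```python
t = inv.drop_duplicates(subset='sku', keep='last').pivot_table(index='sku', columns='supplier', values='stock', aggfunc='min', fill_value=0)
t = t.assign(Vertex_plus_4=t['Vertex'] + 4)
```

531

drop duplicate sku (keep=last):
   stock supplier   sku
1    388   Vertex  E102
3    127   Vertex  C101
4     27    Umbra  D101
6    344     Acme  C202
pivot: rows=sku, cols=supplier, min(stock):
supplier  Acme  Umbra  Vertex
sku                          
C101         0      0     127
C202       344      0       0
D101         0     27       0
E102         0      0     388
add column Vertex_plus_4 = t['Vertex'] + 4:
supplier  Acme  Umbra  Vertex  Vertex_plus_4
sku                                         
C101         0      0     127            131
C202       344      0       0              4
D101         0     27       0              4
E102         0      0     388            392
Finally, sum of column 'Vertex_plus_4' = 531.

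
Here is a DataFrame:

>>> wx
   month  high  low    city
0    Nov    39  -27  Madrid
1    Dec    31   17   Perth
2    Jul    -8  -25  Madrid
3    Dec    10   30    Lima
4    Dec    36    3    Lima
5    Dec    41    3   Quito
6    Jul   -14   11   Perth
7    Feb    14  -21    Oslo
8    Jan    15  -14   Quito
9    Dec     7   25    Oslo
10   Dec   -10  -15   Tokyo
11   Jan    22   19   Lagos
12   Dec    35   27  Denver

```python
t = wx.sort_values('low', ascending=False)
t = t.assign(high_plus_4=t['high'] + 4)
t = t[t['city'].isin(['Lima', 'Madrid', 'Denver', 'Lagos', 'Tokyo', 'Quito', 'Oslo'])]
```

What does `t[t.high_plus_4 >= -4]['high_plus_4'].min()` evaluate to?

sort by low descending:
   month  high  low    city
3    Dec    10   30    Lima
12   Dec    35   27  Denver
9    Dec     7   25    Oslo
11   Jan    22   19   Lagos
1    Dec    31   17   Perth
6    Jul   -14   11   Perth
4    Dec    36    3    Lima
5    Dec    41    3   Quito
8    Jan    15  -14   Quito
10   Dec   -10  -15   Tokyo
7    Feb    14  -21    Oslo
2    Jul    -8  -25  Madrid
0    Nov    39  -27  Madrid
add column high_plus_4 = t['high'] + 4:
   month  high  low    city  high_plus_4
3    Dec    10   30    Lima           14
12   Dec    35   27  Denver           39
9    Dec     7   25    Oslo           11
11   Jan    22   19   Lagos           26
1    Dec    31   17   Perth           35
6    Jul   -14   11   Perth          -10
4    Dec    36    3    Lima           40
5    Dec    41    3   Quito           45
8    Jan    15  -14   Quito           19
10   Dec   -10  -15   Tokyo           -6
7    Feb    14  -21    Oslo           18
2    Jul    -8  -25  Madrid           -4
0    Nov    39  -27  Madrid           43
filter rows where city in ['Lima', 'Madrid', 'Denver', 'Lagos', 'Tokyo', 'Quito', 'Oslo']:
   month  high  low    city  high_plus_4
3    Dec    10   30    Lima           14
12   Dec    35   27  Denver           39
9    Dec     7   25    Oslo           11
11   Jan    22   19   Lagos           26
4    Dec    36    3    Lima           40
5    Dec    41    3   Quito           45
8    Jan    15  -14   Quito           19
10   Dec   -10  -15   Tokyo           -6
7    Feb    14  -21    Oslo           18
2    Jul    -8  -25  Madrid           -4
0    Nov    39  -27  Madrid           43
filter rows where high_plus_4 >= -4:
   month  high  low    city  high_plus_4
3    Dec    10   30    Lima           14
12   Dec    35   27  Denver           39
9    Dec     7   25    Oslo           11
11   Jan    22   19   Lagos           26
4    Dec    36    3    Lima           40
5    Dec    41    3   Quito           45
8    Jan    15  -14   Quito           19
7    Feb    14  -21    Oslo           18
2    Jul    -8  -25  Madrid           -4
0    Nov    39  -27  Madrid           43
Then the min of column 'high_plus_4': -4

-4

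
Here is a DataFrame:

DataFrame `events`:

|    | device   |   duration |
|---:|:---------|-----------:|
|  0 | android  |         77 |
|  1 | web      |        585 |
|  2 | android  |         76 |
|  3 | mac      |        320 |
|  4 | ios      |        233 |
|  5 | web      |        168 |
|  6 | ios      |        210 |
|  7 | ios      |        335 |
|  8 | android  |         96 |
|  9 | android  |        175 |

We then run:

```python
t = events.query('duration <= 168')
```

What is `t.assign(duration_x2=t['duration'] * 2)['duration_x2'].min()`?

152

filter rows where duration <= 168:
    device  duration
0  android        77
2  android        76
5      web       168
8  android        96
add column duration_x2 = t['duration'] * 2:
    device  duration  duration_x2
0  android        77          154
2  android        76          152
5      web       168          336
8  android        96          192
Finally, min of column 'duration_x2' = 152.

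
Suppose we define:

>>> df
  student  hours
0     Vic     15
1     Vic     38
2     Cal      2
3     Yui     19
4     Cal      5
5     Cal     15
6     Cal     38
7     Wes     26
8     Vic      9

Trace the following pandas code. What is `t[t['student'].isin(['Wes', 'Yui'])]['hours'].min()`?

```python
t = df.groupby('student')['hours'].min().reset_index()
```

19

group by student, min of hours:
student
Cal     2
Vic     9
Wes    26
Yui    19
Name: hours, dtype: int64
reset_index():
  student  hours
0     Cal      2
1     Vic      9
2     Wes     26
3     Yui     19
filter rows where student in ['Wes', 'Yui']:
  student  hours
2     Wes     26
3     Yui     19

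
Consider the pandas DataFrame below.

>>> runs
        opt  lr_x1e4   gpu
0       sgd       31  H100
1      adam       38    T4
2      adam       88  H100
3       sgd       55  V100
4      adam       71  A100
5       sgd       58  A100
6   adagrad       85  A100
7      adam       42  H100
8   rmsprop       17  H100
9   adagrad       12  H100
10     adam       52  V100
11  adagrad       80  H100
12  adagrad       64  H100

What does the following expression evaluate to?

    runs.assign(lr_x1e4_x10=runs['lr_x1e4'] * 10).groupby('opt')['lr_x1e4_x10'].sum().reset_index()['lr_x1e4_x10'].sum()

add column lr_x1e4_x10 = runs['lr_x1e4'] * 10:
        opt  lr_x1e4   gpu  lr_x1e4_x10
0       sgd       31  H100          310
1      adam       38    T4          380
2      adam       88  H100          880
3       sgd       55  V100          550
4      adam       71  A100          710
5       sgd       58  A100          580
6   adagrad       85  A100          850
7      adam       42  H100          420
8   rmsprop       17  H100          170
9   adagrad       12  H100          120
10     adam       52  V100          520
11  adagrad       80  H100          800
12  adagrad       64  H100          640
group by opt, sum of lr_x1e4_x10:
opt
adagrad    2410
adam       2910
rmsprop     170
sgd        1440
Name: lr_x1e4_x10, dtype: int64
reset_index():
       opt  lr_x1e4_x10
0  adagrad         2410
1     adam         2910
2  rmsprop          170
3      sgd         1440
sum of column 'lr_x1e4_x10' → 6930

6930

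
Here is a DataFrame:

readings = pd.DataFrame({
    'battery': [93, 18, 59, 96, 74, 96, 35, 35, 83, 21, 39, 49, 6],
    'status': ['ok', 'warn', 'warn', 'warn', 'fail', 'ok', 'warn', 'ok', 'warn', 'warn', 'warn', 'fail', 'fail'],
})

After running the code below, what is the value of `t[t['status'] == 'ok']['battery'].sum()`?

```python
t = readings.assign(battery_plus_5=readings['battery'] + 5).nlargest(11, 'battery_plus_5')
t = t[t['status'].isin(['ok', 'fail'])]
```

224

add column battery_plus_5 = readings['battery'] + 5:
    battery status  battery_plus_5
0        93     ok              98
1        18   warn              23
2        59   warn              64
3        96   warn             101
4        74   fail              79
5        96     ok             101
6        35   warn              40
7        35     ok              40
8        83   warn              88
9        21   warn              26
10       39   warn              44
11       49   fail              54
12        6   fail              11
take 11 rows with largest battery_plus_5:
    battery status  battery_plus_5
3        96   warn             101
5        96     ok             101
0        93     ok              98
8        83   warn              88
4        74   fail              79
2        59   warn              64
11       49   fail              54
10       39   warn              44
6        35   warn              40
7        35     ok              40
9        21   warn              26
filter rows where status in ['ok', 'fail']:
    battery status  battery_plus_5
5        96     ok             101
0        93     ok              98
4        74   fail              79
11       49   fail              54
7        35     ok              40
filter rows where status == 'ok':
   battery status  battery_plus_5
5       96     ok             101
0       93     ok              98
7       35     ok              40
Then the sum of column 'battery': 224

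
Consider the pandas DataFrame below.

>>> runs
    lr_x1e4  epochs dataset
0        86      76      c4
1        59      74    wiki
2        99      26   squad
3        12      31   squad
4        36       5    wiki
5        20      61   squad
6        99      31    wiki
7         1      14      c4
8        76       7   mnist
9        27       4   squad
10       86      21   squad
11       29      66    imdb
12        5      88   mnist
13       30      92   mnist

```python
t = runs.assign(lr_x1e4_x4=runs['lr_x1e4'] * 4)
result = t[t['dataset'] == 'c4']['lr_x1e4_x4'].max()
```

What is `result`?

add column lr_x1e4_x4 = runs['lr_x1e4'] * 4:
    lr_x1e4  epochs dataset  lr_x1e4_x4
0        86      76      c4         344
1        59      74    wiki         236
2        99      26   squad         396
3        12      31   squad          48
4        36       5    wiki         144
5        20      61   squad          80
6        99      31    wiki         396
7         1      14      c4           4
8        76       7   mnist         304
9        27       4   squad         108
10       86      21   squad         344
11       29      66    imdb         116
12        5      88   mnist          20
13       30      92   mnist         120
filter rows where dataset == 'c4':
   lr_x1e4  epochs dataset  lr_x1e4_x4
0       86      76      c4         344
7        1      14      c4           4

344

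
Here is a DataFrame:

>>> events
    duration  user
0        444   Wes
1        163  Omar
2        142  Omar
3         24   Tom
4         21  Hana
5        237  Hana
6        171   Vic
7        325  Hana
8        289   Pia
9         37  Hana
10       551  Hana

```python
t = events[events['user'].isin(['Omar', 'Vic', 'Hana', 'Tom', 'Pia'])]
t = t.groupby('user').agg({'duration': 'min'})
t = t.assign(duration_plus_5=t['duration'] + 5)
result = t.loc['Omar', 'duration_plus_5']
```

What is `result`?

filter rows where user in ['Omar', 'Vic', 'Hana', 'Tom', 'Pia']:
    duration  user
1        163  Omar
2        142  Omar
3         24   Tom
4         21  Hana
5        237  Hana
6        171   Vic
7        325  Hana
8        289   Pia
9         37  Hana
10       551  Hana
group by user, min of duration:
      duration
user          
Hana        21
Omar       142
Pia        289
Tom         24
Vic        171
add column duration_plus_5 = t['duration'] + 5:
      duration  duration_plus_5
user                           
Hana        21               26
Omar       142              147
Pia        289              294
Tom         24               29
Vic        171              176
Then the value at row 'Omar', column 'duration_plus_5': 147

147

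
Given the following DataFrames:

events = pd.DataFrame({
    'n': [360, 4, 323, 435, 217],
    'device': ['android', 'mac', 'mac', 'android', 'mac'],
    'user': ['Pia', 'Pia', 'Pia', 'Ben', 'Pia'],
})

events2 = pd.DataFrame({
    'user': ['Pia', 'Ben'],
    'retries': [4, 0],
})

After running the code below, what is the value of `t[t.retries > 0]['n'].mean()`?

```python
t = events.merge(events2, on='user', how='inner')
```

merge on 'user' (how='inner') → 5 rows:
     n   device user  retries
0  360  android  Pia        4
1    4      mac  Pia        4
2  323      mac  Pia        4
3  435  android  Ben        0
4  217      mac  Pia        4
filter rows where retries > 0:
     n   device user  retries
0  360  android  Pia        4
1    4      mac  Pia        4
2  323      mac  Pia        4
4  217      mac  Pia        4
So mean() = 226.0.

226.0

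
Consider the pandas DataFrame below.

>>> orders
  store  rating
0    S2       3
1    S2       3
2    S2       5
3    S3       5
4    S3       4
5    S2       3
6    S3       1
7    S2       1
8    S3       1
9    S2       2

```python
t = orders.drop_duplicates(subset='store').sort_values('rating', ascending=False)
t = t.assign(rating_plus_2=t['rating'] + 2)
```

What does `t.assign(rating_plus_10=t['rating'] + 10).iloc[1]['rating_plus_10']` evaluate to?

13

drop duplicate store (keep=first):
  store  rating
0    S2       3
3    S3       5
sort by rating descending:
  store  rating
3    S3       5
0    S2       3
add column rating_plus_2 = t['rating'] + 2:
  store  rating  rating_plus_2
3    S3       5              7
0    S2       3              5
add column rating_plus_10 = t['rating'] + 10:
  store  rating  rating_plus_2  rating_plus_10
3    S3       5              7              15
0    S2       3              5              13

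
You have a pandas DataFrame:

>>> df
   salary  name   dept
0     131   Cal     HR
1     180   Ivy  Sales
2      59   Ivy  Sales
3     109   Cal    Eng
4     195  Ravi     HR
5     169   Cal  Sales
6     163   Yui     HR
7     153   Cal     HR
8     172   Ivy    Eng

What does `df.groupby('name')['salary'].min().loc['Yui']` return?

163

group by name, min of salary:
name
Cal     109
Ivy      59
Ravi    195
Yui     163
Name: salary, dtype: int64
Finally, value at index 'Yui' = 163.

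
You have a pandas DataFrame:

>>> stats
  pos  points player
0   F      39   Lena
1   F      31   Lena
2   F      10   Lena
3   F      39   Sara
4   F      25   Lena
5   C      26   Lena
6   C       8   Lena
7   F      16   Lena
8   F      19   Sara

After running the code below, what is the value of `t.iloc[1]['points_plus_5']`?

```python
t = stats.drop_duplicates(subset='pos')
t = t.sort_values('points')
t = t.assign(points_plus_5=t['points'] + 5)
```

44

drop duplicate pos (keep=first):
  pos  points player
0   F      39   Lena
5   C      26   Lena
sort by points:
  pos  points player
5   C      26   Lena
0   F      39   Lena
add column points_plus_5 = t['points'] + 5:
  pos  points player  points_plus_5
5   C      26   Lena             31
0   F      39   Lena             44
Taking the value at position 1, column 'points_plus_5' gives 44.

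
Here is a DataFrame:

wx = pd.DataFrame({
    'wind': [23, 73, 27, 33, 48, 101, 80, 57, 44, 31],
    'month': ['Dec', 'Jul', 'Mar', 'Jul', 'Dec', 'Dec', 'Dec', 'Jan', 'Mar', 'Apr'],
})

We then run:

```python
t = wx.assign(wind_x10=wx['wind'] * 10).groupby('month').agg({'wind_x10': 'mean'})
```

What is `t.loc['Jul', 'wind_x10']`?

530.0

add column wind_x10 = wx['wind'] * 10:
   wind month  wind_x10
0    23   Dec       230
1    73   Jul       730
2    27   Mar       270
3    33   Jul       330
4    48   Dec       480
5   101   Dec      1010
6    80   Dec       800
7    57   Jan       570
8    44   Mar       440
9    31   Apr       310
group by month, mean of wind_x10:
       wind_x10
month          
Apr       310.0
Dec       630.0
Jan       570.0
Jul       530.0
Mar       355.0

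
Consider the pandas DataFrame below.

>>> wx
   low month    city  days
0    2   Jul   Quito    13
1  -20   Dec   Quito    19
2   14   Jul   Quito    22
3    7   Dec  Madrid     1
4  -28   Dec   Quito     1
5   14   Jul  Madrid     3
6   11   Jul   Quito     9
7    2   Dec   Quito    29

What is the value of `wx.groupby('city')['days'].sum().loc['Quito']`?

group by city, sum of days:
city
Madrid     4
Quito     93
Name: days, dtype: int64
Reading off the value at index 'Quito', we get 93.

93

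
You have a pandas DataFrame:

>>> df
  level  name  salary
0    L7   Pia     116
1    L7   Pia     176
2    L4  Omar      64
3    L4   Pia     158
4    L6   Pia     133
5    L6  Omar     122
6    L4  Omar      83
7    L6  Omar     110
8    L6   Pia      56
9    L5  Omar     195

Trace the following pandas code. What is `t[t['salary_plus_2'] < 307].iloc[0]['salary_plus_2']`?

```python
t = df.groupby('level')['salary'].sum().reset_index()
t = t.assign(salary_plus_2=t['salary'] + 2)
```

197

group by level, sum of salary:
level
L4    305
L5    195
L6    421
L7    292
Name: salary, dtype: int64
reset_index():
  level  salary
0    L4     305
1    L5     195
2    L6     421
3    L7     292
add column salary_plus_2 = t['salary'] + 2:
  level  salary  salary_plus_2
0    L4     305            307
1    L5     195            197
2    L6     421            423
3    L7     292            294
filter rows where salary_plus_2 < 307:
  level  salary  salary_plus_2
1    L5     195            197
3    L7     292            294
Then the value at position 0, column 'salary_plus_2': 197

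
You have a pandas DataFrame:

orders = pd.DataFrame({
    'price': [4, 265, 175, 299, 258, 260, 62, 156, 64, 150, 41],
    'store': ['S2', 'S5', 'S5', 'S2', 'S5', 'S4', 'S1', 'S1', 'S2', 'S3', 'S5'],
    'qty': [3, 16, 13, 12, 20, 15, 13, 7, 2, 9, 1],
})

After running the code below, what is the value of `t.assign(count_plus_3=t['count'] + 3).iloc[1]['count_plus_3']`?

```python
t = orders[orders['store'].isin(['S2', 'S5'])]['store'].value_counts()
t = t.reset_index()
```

6

filter rows where store in ['S2', 'S5']:
    price store  qty
0       4    S2    3
1     265    S5   16
2     175    S5   13
3     299    S2   12
4     258    S5   20
8      64    S2    2
10     41    S5    1
value_counts of store:
store
S5    4
S2    3
Name: count, dtype: int64
reset_index():
  store  count
0    S5      4
1    S2      3
add column count_plus_3 = t['count'] + 3:
  store  count  count_plus_3
0    S5      4             7
1    S2      3             6
Reading off the value at position 1, column 'count_plus_3', we get 6.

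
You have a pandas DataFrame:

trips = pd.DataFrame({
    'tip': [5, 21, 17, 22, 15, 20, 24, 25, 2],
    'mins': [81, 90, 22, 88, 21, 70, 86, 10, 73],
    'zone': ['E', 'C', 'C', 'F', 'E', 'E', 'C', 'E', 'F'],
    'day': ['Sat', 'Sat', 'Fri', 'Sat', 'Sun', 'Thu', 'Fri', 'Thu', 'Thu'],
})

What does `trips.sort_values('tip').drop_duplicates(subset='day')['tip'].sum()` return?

sort by tip:
   tip  mins zone  day
8    2    73    F  Thu
0    5    81    E  Sat
4   15    21    E  Sun
2   17    22    C  Fri
5   20    70    E  Thu
1   21    90    C  Sat
3   22    88    F  Sat
6   24    86    C  Fri
7   25    10    E  Thu
drop duplicate day (keep=first):
   tip  mins zone  day
8    2    73    F  Thu
0    5    81    E  Sat
4   15    21    E  Sun
2   17    22    C  Fri
sum of column 'tip' → 39

39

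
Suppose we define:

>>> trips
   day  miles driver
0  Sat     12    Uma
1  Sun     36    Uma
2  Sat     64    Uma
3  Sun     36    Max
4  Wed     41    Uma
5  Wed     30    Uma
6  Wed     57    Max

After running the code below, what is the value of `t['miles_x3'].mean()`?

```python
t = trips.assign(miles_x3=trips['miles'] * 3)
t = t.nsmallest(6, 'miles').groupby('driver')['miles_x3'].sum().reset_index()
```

add column miles_x3 = trips['miles'] * 3:
   day  miles driver  miles_x3
0  Sat     12    Uma        36
1  Sun     36    Uma       108
2  Sat     64    Uma       192
3  Sun     36    Max       108
4  Wed     41    Uma       123
5  Wed     30    Uma        90
6  Wed     57    Max       171
take 6 rows with smallest miles:
   day  miles driver  miles_x3
0  Sat     12    Uma        36
5  Wed     30    Uma        90
1  Sun     36    Uma       108
3  Sun     36    Max       108
4  Wed     41    Uma       123
6  Wed     57    Max       171
group by driver, sum of miles_x3:
driver
Max    279
Uma    357
Name: miles_x3, dtype: int64
reset_index():
  driver  miles_x3
0    Max       279
1    Uma       357
Taking the mean of column 'miles_x3' gives 318.0.

318.0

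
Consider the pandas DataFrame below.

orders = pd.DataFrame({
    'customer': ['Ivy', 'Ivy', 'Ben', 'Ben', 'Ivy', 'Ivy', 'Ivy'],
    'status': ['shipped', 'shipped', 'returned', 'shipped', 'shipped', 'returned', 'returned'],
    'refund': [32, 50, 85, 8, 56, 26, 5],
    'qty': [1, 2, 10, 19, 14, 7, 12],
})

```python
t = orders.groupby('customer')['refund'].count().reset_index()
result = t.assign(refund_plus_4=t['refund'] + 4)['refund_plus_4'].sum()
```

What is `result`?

group by customer, count of refund:
customer
Ben    2
Ivy    5
Name: refund, dtype: int64
reset_index():
  customer  refund
0      Ben       2
1      Ivy       5
add column refund_plus_4 = t['refund'] + 4:
  customer  refund  refund_plus_4
0      Ben       2              6
1      Ivy       5              9
Taking the sum of column 'refund_plus_4' gives 15.

15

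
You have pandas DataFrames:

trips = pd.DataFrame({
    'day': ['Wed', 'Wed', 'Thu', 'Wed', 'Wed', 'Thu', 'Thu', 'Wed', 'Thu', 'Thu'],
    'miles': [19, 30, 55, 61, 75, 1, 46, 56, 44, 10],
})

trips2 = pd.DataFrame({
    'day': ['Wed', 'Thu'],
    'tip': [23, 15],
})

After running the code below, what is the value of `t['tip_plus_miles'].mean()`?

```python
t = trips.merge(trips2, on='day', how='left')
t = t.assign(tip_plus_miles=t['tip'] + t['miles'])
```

58.7

merge on 'day' (how='left') → 10 rows:
   day  miles  tip
0  Wed     19   23
1  Wed     30   23
2  Thu     55   15
3  Wed     61   23
4  Wed     75   23
5  Thu      1   15
6  Thu     46   15
7  Wed     56   23
8  Thu     44   15
9  Thu     10   15
add column tip_plus_miles = t['tip'] + t['miles']:
   day  miles  tip  tip_plus_miles
0  Wed     19   23              42
1  Wed     30   23              53
2  Thu     55   15              70
3  Wed     61   23              84
4  Wed     75   23              98
5  Thu      1   15              16
6  Thu     46   15              61
7  Wed     56   23              79
8  Thu     44   15              59
9  Thu     10   15              25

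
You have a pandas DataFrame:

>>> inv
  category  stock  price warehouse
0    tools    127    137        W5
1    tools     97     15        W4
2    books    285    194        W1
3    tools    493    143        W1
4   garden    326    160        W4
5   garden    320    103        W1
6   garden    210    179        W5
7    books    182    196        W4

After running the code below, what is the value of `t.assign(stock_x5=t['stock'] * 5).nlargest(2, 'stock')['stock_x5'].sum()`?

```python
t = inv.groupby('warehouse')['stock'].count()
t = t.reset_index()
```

group by warehouse, count of stock:
warehouse
W1    3
W4    3
W5    2
Name: stock, dtype: int64
reset_index():
  warehouse  stock
0        W1      3
1        W4      3
2        W5      2
add column stock_x5 = t['stock'] * 5:
  warehouse  stock  stock_x5
0        W1      3        15
1        W4      3        15
2        W5      2        10
take 2 rows with largest stock:
  warehouse  stock  stock_x5
0        W1      3        15
1        W4      3        15
Then the sum of column 'stock_x5': 30

30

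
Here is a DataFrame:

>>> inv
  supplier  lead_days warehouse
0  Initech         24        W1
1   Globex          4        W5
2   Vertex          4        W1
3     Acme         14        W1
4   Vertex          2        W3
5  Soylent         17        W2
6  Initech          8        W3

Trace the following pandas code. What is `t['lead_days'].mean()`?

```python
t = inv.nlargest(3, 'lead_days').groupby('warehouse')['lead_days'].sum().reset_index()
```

27.5

take 3 rows with largest lead_days:
  supplier  lead_days warehouse
0  Initech         24        W1
5  Soylent         17        W2
3     Acme         14        W1
group by warehouse, sum of lead_days:
warehouse
W1    38
W2    17
Name: lead_days, dtype: int64
reset_index():
  warehouse  lead_days
0        W1         38
1        W2         17
Reading off the mean of column 'lead_days', we get 27.5.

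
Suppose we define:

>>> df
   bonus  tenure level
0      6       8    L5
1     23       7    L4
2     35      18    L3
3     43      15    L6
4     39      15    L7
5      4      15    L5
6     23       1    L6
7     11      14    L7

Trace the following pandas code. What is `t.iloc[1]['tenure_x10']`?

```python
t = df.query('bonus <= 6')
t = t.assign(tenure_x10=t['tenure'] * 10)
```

filter rows where bonus <= 6:
   bonus  tenure level
0      6       8    L5
5      4      15    L5
add column tenure_x10 = t['tenure'] * 10:
   bonus  tenure level  tenure_x10
0      6       8    L5          80
5      4      15    L5         150
The value at position 1, column 'tenure_x10' is 150.

150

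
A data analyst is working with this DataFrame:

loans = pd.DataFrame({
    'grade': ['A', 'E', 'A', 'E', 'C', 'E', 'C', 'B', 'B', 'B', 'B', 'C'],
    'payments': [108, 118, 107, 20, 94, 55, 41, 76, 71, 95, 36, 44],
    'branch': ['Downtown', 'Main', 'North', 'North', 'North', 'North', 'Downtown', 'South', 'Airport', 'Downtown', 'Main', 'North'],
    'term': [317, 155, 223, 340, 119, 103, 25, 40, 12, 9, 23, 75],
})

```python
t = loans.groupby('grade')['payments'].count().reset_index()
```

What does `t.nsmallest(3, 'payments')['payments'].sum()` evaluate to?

group by grade, count of payments:
grade
A    2
B    4
C    3
E    3
Name: payments, dtype: int64
reset_index():
  grade  payments
0     A         2
1     B         4
2     C         3
3     E         3
take 3 rows with smallest payments:
  grade  payments
0     A         2
2     C         3
3     E         3

8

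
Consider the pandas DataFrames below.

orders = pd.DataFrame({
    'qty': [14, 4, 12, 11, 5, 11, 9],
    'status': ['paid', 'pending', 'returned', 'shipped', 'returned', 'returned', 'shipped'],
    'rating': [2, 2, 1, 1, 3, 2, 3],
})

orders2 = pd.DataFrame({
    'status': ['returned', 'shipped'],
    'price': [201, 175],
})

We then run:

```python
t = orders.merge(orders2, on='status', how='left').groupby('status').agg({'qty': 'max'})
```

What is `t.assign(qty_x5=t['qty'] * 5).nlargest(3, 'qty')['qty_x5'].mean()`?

61.6666666667

merge on 'status' (how='left') → 7 rows:
   qty    status  rating  price
0   14      paid       2    NaN
1    4   pending       2    NaN
2   12  returned       1  201.0
3   11   shipped       1  175.0
4    5  returned       3  201.0
5   11  returned       2  201.0
6    9   shipped       3  175.0
group by status, max of qty:
          qty
status       
paid       14
pending     4
returned   12
shipped    11
add column qty_x5 = t['qty'] * 5:
          qty  qty_x5
status               
paid       14      70
pending     4      20
returned   12      60
shipped    11      55
take 3 rows with largest qty:
          qty  qty_x5
status               
paid       14      70
returned   12      60
shipped    11      55
So mean() = 61.6666666667.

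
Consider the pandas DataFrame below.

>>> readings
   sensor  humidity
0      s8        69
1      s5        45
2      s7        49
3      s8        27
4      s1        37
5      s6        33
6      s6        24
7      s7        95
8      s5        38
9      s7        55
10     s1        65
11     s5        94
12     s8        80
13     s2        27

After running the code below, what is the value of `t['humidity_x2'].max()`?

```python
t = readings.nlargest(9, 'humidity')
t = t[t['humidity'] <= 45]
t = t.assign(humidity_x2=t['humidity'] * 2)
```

90

take 9 rows with largest humidity:
   sensor  humidity
7      s7        95
11     s5        94
12     s8        80
0      s8        69
10     s1        65
9      s7        55
2      s7        49
1      s5        45
8      s5        38
filter rows where humidity <= 45:
  sensor  humidity
1     s5        45
8     s5        38
add column humidity_x2 = t['humidity'] * 2:
  sensor  humidity  humidity_x2
1     s5        45           90
8     s5        38           76
Taking the max of column 'humidity_x2' gives 90.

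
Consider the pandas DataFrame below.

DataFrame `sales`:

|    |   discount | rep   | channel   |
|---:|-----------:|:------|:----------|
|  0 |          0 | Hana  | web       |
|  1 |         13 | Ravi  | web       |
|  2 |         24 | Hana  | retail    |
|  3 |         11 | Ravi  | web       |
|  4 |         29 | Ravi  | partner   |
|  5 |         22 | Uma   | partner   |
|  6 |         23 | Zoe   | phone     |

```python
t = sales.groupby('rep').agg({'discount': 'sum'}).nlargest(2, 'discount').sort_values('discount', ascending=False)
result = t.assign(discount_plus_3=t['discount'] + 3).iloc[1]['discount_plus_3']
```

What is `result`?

group by rep, sum of discount:
      discount
rep           
Hana        24
Ravi        53
Uma         22
Zoe         23
take 2 rows with largest discount:
      discount
rep           
Ravi        53
Hana        24
sort by discount descending:
      discount
rep           
Ravi        53
Hana        24
add column discount_plus_3 = t['discount'] + 3:
      discount  discount_plus_3
rep                            
Ravi        53               56
Hana        24               27
Reading off the value at position 1, column 'discount_plus_3', we get 27.

27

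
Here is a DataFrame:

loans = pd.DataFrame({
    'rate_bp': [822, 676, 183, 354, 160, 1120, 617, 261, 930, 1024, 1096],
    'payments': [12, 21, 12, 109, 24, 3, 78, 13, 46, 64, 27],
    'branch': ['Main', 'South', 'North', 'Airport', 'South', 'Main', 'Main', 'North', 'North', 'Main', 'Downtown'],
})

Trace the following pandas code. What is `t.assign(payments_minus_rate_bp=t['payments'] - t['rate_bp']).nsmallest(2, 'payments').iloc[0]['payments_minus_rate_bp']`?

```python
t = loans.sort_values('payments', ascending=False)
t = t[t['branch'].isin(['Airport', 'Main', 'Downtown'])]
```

-1117

sort by payments descending:
    rate_bp  payments    branch
3       354       109   Airport
6       617        78      Main
9      1024        64      Main
8       930        46     North
10     1096        27  Downtown
4       160        24     South
1       676        21     South
7       261        13     North
0       822        12      Main
2       183        12     North
5      1120         3      Main
filter rows where branch in ['Airport', 'Main', 'Downtown']:
    rate_bp  payments    branch
3       354       109   Airport
6       617        78      Main
9      1024        64      Main
10     1096        27  Downtown
0       822        12      Main
5      1120         3      Main
add column payments_minus_rate_bp = t['payments'] - t['rate_bp']:
    rate_bp  payments    branch  payments_minus_rate_bp
3       354       109   Airport                    -245
6       617        78      Main                    -539
9      1024        64      Main                    -960
10     1096        27  Downtown                   -1069
0       822        12      Main                    -810
5      1120         3      Main                   -1117
take 2 rows with smallest payments:
   rate_bp  payments branch  payments_minus_rate_bp
5     1120         3   Main                   -1117
0      822        12   Main                    -810
Taking the value at position 0, column 'payments_minus_rate_bp' gives -1117.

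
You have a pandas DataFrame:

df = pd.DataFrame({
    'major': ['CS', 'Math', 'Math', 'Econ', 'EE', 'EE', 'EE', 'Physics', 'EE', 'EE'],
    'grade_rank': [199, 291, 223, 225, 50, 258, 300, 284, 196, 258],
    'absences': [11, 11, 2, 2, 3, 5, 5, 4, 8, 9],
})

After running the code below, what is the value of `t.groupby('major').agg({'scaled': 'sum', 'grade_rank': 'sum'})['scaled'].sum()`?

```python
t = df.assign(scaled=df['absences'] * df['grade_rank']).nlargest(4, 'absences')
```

add column scaled = df['absences'] * df['grade_rank']:
     major  grade_rank  absences  scaled
0       CS         199        11    2189
1     Math         291        11    3201
2     Math         223         2     446
3     Econ         225         2     450
4       EE          50         3     150
5       EE         258         5    1290
6       EE         300         5    1500
7  Physics         284         4    1136
8       EE         196         8    1568
9       EE         258         9    2322
take 4 rows with largest absences:
  major  grade_rank  absences  scaled
0    CS         199        11    2189
1  Math         291        11    3201
9    EE         258         9    2322
8    EE         196         8    1568
group by major: sum(scaled), sum(grade_rank):
       scaled  grade_rank
major                    
CS       2189         199
EE       3890         454
Math     3201         291

9280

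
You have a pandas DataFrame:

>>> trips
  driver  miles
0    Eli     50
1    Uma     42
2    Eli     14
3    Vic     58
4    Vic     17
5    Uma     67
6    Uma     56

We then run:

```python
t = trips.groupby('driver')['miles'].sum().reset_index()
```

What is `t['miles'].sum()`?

304

group by driver, sum of miles:
driver
Eli     64
Uma    165
Vic     75
Name: miles, dtype: int64
reset_index():
  driver  miles
0    Eli     64
1    Uma    165
2    Vic     75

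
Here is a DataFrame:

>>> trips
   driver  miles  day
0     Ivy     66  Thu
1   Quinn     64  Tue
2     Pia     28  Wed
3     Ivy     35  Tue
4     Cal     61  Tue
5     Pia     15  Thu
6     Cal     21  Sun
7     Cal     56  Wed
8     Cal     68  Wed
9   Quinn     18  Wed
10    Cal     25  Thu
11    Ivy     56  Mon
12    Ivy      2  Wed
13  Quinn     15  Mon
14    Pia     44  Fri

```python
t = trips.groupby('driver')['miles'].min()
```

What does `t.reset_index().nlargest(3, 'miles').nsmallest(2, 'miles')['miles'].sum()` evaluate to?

group by driver, min of miles:
driver
Cal      21
Ivy       2
Pia      15
Quinn    15
Name: miles, dtype: int64
reset_index():
  driver  miles
0    Cal     21
1    Ivy      2
2    Pia     15
3  Quinn     15
take 3 rows with largest miles:
  driver  miles
0    Cal     21
2    Pia     15
3  Quinn     15
take 2 rows with smallest miles:
  driver  miles
2    Pia     15
3  Quinn     15

30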